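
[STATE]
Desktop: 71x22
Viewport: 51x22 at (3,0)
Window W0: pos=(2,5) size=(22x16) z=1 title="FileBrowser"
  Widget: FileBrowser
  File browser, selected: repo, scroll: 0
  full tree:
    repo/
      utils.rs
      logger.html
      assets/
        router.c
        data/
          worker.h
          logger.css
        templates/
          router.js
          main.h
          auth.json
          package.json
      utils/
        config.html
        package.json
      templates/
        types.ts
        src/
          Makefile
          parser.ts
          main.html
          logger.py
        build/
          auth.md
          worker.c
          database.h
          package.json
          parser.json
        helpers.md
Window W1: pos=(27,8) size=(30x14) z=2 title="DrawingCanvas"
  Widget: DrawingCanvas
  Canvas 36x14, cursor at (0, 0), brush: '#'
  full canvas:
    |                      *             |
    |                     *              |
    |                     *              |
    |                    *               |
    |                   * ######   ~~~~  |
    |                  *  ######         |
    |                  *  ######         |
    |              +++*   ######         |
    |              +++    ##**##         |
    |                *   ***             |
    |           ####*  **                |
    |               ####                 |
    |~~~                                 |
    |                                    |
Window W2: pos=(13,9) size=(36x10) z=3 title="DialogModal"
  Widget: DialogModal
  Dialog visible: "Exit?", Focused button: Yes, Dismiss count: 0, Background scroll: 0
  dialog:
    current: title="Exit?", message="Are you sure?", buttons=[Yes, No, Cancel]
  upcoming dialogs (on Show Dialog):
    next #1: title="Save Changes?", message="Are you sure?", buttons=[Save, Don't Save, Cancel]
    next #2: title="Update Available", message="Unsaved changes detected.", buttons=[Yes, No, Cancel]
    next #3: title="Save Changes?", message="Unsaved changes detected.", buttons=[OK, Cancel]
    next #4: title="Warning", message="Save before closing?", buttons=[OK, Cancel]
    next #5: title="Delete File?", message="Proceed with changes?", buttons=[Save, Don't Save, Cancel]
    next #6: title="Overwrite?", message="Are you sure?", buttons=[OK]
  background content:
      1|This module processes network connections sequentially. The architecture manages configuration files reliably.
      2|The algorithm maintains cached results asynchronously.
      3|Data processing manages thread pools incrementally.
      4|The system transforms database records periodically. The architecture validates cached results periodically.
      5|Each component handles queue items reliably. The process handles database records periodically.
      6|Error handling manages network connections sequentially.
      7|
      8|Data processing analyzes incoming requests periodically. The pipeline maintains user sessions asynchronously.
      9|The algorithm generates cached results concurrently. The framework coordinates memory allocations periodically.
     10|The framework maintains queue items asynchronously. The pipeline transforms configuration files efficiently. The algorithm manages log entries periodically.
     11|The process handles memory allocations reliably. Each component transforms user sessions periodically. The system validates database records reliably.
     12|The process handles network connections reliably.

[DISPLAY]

                                                   
                                                   
                                                   
                                                   
                                                   
━━━━━━━━━━━━━━━━━━━━┓                              
 FileBrowser        ┃                              
────────────────────┨                              
> [-] repo/         ┃   ┏━━━━━━━━━━━━━━━━━━━━━━━━━━
    utils.┏━━━━━━━━━━━━━━━━━━━━━━━━━━━━━━━━━━┓     
    logger┃ DialogModal                      ┃─────
    [+] as┠──────────────────────────────────┨ *   
    [+] ut┃This ┌─────────────────────┐k conn┃*    
    [+] te┃The a│        Exit?        │ed res┃*    
          ┃Data │    Are you sure?    │ad poo┃     
          ┃The s│ [Yes]  No   Cancel  │se rec┃#####
          ┃Each └─────────────────────┘ items┃#####
          ┃Error handling manages network con┃#####
          ┗━━━━━━━━━━━━━━━━━━━━━━━━━━━━━━━━━━┛#####
                    ┃   ┃              +++    ##**#
━━━━━━━━━━━━━━━━━━━━┛   ┃                *   ***   
                        ┗━━━━━━━━━━━━━━━━━━━━━━━━━━


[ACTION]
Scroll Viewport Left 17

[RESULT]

                                                   
                                                   
                                                   
                                                   
                                                   
  ┏━━━━━━━━━━━━━━━━━━━━┓                           
  ┃ FileBrowser        ┃                           
  ┠────────────────────┨                           
  ┃> [-] repo/         ┃   ┏━━━━━━━━━━━━━━━━━━━━━━━
  ┃    utils.┏━━━━━━━━━━━━━━━━━━━━━━━━━━━━━━━━━━┓  
  ┃    logger┃ DialogModal                      ┃──
  ┃    [+] as┠──────────────────────────────────┨ *
  ┃    [+] ut┃This ┌─────────────────────┐k conn┃* 
  ┃    [+] te┃The a│        Exit?        │ed res┃* 
  ┃          ┃Data │    Are you sure?    │ad poo┃  
  ┃          ┃The s│ [Yes]  No   Cancel  │se rec┃##
  ┃          ┃Each └─────────────────────┘ items┃##
  ┃          ┃Error handling manages network con┃##
  ┃          ┗━━━━━━━━━━━━━━━━━━━━━━━━━━━━━━━━━━┛##
  ┃                    ┃   ┃              +++    ##
  ┗━━━━━━━━━━━━━━━━━━━━┛   ┃                *   ***
                           ┗━━━━━━━━━━━━━━━━━━━━━━━


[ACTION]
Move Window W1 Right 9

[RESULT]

                                                   
                                                   
                                                   
                                                   
                                                   
  ┏━━━━━━━━━━━━━━━━━━━━┓                           
  ┃ FileBrowser        ┃                           
  ┠────────────────────┨                           
  ┃> [-] repo/         ┃            ┏━━━━━━━━━━━━━━
  ┃    utils.┏━━━━━━━━━━━━━━━━━━━━━━━━━━━━━━━━━━┓as
  ┃    logger┃ DialogModal                      ┃──
  ┃    [+] as┠──────────────────────────────────┨  
  ┃    [+] ut┃This ┌─────────────────────┐k conn┃  
  ┃    [+] te┃The a│        Exit?        │ed res┃  
  ┃          ┃Data │    Are you sure?    │ad poo┃  
  ┃          ┃The s│ [Yes]  No   Cancel  │se rec┃  
  ┃          ┃Each └─────────────────────┘ items┃  
  ┃          ┃Error handling manages network con┃  
  ┃          ┗━━━━━━━━━━━━━━━━━━━━━━━━━━━━━━━━━━┛  
  ┃                    ┃            ┃              
  ┗━━━━━━━━━━━━━━━━━━━━┛            ┃              
                                    ┗━━━━━━━━━━━━━━


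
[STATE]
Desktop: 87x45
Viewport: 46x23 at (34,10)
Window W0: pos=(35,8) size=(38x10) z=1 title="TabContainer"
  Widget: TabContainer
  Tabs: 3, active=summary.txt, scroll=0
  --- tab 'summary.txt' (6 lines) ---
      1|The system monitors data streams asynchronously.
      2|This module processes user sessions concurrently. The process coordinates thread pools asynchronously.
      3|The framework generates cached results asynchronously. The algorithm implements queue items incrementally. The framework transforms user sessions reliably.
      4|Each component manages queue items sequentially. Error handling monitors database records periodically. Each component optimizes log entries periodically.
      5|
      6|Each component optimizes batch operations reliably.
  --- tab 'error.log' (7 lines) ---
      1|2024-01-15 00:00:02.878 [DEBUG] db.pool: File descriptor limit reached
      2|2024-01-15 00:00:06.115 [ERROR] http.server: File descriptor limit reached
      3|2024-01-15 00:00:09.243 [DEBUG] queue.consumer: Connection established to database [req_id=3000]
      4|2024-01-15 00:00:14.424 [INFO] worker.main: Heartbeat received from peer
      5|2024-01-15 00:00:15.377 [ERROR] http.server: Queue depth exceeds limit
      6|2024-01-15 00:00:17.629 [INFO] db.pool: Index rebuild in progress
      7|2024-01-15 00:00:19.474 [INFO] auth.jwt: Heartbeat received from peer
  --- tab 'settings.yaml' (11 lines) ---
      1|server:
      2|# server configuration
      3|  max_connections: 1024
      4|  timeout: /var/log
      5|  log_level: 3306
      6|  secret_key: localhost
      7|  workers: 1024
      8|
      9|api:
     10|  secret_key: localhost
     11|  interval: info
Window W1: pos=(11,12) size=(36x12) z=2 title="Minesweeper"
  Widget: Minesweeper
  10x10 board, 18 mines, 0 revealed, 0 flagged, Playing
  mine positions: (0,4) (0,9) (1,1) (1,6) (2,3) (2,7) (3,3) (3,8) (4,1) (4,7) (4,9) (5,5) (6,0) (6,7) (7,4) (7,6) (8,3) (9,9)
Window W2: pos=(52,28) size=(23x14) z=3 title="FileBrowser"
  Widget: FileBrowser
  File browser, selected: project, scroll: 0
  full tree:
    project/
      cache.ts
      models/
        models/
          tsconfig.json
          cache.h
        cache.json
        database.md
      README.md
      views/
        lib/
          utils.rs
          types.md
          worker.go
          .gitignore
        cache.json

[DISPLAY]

 ┠────────────────────────────────────┨       
 ┃[summary.txt]│ error.log │ settings.┃       
━━━━━━━━━━━━┓─────────────────────────┃       
            ┃monitors data streams asy┃       
────────────┨ processes user sessions ┃       
            ┃rk generates cached resul┃       
            ┃ent manages queue items s┃       
            ┃━━━━━━━━━━━━━━━━━━━━━━━━━┛       
            ┃                                 
            ┃                                 
            ┃                                 
            ┃                                 
            ┃                                 
━━━━━━━━━━━━┛                                 
                                              
                                              
                                              
                                              
                  ┏━━━━━━━━━━━━━━━━━━━━━┓     
                  ┃ FileBrowser         ┃     
                  ┠─────────────────────┨     
                  ┃> [-] project/       ┃     
                  ┃    cache.ts         ┃     


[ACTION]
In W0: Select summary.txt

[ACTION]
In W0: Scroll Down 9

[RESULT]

 ┠────────────────────────────────────┨       
 ┃[summary.txt]│ error.log │ settings.┃       
━━━━━━━━━━━━┓─────────────────────────┃       
            ┃ent optimizes batch opera┃       
────────────┨                         ┃       
            ┃                         ┃       
            ┃                         ┃       
            ┃━━━━━━━━━━━━━━━━━━━━━━━━━┛       
            ┃                                 
            ┃                                 
            ┃                                 
            ┃                                 
            ┃                                 
━━━━━━━━━━━━┛                                 
                                              
                                              
                                              
                                              
                  ┏━━━━━━━━━━━━━━━━━━━━━┓     
                  ┃ FileBrowser         ┃     
                  ┠─────────────────────┨     
                  ┃> [-] project/       ┃     
                  ┃    cache.ts         ┃     


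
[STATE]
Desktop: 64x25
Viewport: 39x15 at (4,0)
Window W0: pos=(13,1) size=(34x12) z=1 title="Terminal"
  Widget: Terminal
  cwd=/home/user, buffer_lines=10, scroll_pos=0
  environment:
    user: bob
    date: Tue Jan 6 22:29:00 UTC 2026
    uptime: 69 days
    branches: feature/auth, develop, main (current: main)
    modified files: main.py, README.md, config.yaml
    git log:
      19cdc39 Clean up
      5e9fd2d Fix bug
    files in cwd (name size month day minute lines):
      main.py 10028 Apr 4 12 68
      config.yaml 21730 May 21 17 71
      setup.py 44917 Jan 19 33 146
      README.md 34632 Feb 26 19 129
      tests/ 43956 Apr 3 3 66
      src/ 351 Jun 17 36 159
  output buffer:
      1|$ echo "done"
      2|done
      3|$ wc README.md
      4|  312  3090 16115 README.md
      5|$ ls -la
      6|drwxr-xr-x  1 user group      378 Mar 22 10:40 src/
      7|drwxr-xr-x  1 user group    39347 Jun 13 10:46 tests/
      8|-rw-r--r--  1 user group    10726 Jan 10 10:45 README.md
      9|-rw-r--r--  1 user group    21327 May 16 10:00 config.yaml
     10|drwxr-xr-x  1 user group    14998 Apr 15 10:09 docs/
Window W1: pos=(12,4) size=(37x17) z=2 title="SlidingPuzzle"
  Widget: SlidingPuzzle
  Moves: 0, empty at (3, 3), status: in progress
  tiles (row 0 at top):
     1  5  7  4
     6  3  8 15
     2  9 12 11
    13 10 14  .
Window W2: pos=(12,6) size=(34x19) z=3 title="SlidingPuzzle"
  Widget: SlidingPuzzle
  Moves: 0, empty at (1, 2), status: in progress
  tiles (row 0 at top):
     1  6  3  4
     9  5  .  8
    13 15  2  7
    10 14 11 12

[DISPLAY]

                                       
         ┏━━━━━━━━━━━━━━━━━━━━━━━━━━━━━
         ┃ Terminal                    
         ┠─────────────────────────────
        ┏━━━━━━━━━━━━━━━━━━━━━━━━━━━━━━
        ┃ SlidingPuzzle                
        ┏━━━━━━━━━━━━━━━━━━━━━━━━━━━━━━
        ┃ SlidingPuzzle                
        ┠──────────────────────────────
        ┃┌────┬────┬────┬────┐         
        ┃│  1 │  6 │  3 │  4 │         
        ┃├────┼────┼────┼────┤         
        ┃│  9 │  5 │    │  8 │         
        ┃├────┼────┼────┼────┤         
        ┃│ 13 │ 15 │  2 │  7 │         


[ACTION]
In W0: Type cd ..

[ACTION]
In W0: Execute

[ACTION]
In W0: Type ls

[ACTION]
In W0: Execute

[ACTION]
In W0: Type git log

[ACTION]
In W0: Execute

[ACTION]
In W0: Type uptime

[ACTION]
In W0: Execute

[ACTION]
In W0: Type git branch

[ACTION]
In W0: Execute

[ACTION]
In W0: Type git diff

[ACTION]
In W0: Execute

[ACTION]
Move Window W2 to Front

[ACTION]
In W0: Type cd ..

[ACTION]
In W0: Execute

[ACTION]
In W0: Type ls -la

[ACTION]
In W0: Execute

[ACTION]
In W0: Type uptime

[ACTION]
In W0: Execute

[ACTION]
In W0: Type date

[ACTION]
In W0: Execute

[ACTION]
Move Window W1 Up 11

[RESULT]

        ┏━━━━━━━━━━━━━━━━━━━━━━━━━━━━━━
        ┃ SlidingPuzzle                
        ┠──────────────────────────────
        ┃┌────┬────┬────┬────┐         
        ┃│  1 │  5 │  7 │  4 │         
        ┃├────┼────┼────┼────┤         
        ┏━━━━━━━━━━━━━━━━━━━━━━━━━━━━━━
        ┃ SlidingPuzzle                
        ┠──────────────────────────────
        ┃┌────┬────┬────┬────┐         
        ┃│  1 │  6 │  3 │  4 │         
        ┃├────┼────┼────┼────┤         
        ┃│  9 │  5 │    │  8 │         
        ┃├────┼────┼────┼────┤         
        ┃│ 13 │ 15 │  2 │  7 │         


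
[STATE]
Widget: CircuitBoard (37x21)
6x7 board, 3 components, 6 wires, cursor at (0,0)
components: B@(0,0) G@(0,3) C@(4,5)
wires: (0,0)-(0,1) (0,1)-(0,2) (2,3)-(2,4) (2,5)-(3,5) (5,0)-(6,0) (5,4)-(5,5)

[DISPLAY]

   0 1 2 3 4 5                       
0  [B]─ · ─ ·   G                    
                                     
1                                    
                                     
2               · ─ ·   ·            
                        │            
3                       ·            
                                     
4                       C            
                                     
5   ·               · ─ ·            
    │                                
6   ·                                
Cursor: (0,0)                        
                                     
                                     
                                     
                                     
                                     
                                     


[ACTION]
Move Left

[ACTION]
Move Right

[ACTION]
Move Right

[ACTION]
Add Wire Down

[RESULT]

   0 1 2 3 4 5                       
0   B ─ · ─[.]  G                    
            │                        
1           ·                        
                                     
2               · ─ ·   ·            
                        │            
3                       ·            
                                     
4                       C            
                                     
5   ·               · ─ ·            
    │                                
6   ·                                
Cursor: (0,2)                        
                                     
                                     
                                     
                                     
                                     
                                     


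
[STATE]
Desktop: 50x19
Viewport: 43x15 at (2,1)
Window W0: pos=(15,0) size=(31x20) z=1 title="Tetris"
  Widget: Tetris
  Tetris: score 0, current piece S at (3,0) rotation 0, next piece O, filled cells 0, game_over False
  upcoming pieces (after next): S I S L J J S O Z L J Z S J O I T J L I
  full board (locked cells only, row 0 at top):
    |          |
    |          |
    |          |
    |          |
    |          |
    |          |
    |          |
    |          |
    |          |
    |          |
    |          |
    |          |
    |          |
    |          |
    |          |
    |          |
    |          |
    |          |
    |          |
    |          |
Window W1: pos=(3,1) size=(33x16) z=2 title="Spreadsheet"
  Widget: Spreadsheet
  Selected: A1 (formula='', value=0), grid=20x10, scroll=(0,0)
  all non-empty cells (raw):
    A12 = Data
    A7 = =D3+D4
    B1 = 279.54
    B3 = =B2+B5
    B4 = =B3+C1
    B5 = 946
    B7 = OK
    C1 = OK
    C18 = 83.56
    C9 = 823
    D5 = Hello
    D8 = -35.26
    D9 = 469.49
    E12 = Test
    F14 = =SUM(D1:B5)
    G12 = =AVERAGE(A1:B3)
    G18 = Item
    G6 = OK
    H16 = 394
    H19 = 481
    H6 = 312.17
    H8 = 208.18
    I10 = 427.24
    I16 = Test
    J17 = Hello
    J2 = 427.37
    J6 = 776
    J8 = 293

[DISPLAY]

 ┏━━━━━━━━━━━━━━━━━━━━━━━━━━━━━━━┓         
 ┃ Spreadsheet                   ┃─────────
 ┠───────────────────────────────┨         
 ┃A1:                            ┃         
 ┃       A       B       C       ┃         
 ┃-------------------------------┃         
 ┃  1      [0]  279.54OK         ┃         
 ┃  2        0       0       0   ┃         
 ┃  3        0     946       0   ┃         
 ┃  4        0#ERR!          0   ┃         
 ┃  5        0     946       0Hel┃         
 ┃  6        0       0       0   ┃         
 ┃  7        0OK             0   ┃         
 ┃  8        0       0       0  -┃         
 ┃  9        0       0     823  4┃         


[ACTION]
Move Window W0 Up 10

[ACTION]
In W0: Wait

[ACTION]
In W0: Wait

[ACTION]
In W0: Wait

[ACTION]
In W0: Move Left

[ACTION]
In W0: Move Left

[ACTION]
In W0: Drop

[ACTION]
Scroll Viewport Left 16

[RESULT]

   ┏━━━━━━━━━━━━━━━━━━━━━━━━━━━━━━━┓       
   ┃ Spreadsheet                   ┃───────
   ┠───────────────────────────────┨       
   ┃A1:                            ┃       
   ┃       A       B       C       ┃       
   ┃-------------------------------┃       
   ┃  1      [0]  279.54OK         ┃       
   ┃  2        0       0       0   ┃       
   ┃  3        0     946       0   ┃       
   ┃  4        0#ERR!          0   ┃       
   ┃  5        0     946       0Hel┃       
   ┃  6        0       0       0   ┃       
   ┃  7        0OK             0   ┃       
   ┃  8        0       0       0  -┃       
   ┃  9        0       0     823  4┃       


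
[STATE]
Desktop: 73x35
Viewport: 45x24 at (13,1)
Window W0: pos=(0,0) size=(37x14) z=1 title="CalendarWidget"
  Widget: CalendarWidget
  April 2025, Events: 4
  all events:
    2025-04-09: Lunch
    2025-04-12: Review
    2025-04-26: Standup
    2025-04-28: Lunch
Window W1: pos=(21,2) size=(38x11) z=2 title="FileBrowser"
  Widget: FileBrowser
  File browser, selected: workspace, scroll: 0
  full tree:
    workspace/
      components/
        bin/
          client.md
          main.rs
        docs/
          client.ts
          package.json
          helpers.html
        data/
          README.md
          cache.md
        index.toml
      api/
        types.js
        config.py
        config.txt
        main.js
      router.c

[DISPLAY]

get                    ┃                     
────────┏━━━━━━━━━━━━━━━━━━━━━━━━━━━━━━━━━━━━
 April 2┃ FileBrowser                        
Fr Sa Su┠────────────────────────────────────
 4  5  6┃> [-] workspace/                    
 11 12* ┃    [+] components/                 
18 19 20┃    [+] api/                        
25 26* 2┃    router.c                        
        ┃                                    
        ┃                                    
        ┃                                    
        ┗━━━━━━━━━━━━━━━━━━━━━━━━━━━━━━━━━━━━
━━━━━━━━━━━━━━━━━━━━━━━┛                     
                                             
                                             
                                             
                                             
                                             
                                             
                                             
                                             
                                             
                                             
                                             


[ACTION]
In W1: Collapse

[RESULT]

get                    ┃                     
────────┏━━━━━━━━━━━━━━━━━━━━━━━━━━━━━━━━━━━━
 April 2┃ FileBrowser                        
Fr Sa Su┠────────────────────────────────────
 4  5  6┃> [+] workspace/                    
 11 12* ┃                                    
18 19 20┃                                    
25 26* 2┃                                    
        ┃                                    
        ┃                                    
        ┃                                    
        ┗━━━━━━━━━━━━━━━━━━━━━━━━━━━━━━━━━━━━
━━━━━━━━━━━━━━━━━━━━━━━┛                     
                                             
                                             
                                             
                                             
                                             
                                             
                                             
                                             
                                             
                                             
                                             


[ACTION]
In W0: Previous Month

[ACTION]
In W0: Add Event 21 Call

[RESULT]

get                    ┃                     
────────┏━━━━━━━━━━━━━━━━━━━━━━━━━━━━━━━━━━━━
 March 2┃ FileBrowser                        
Fr Sa Su┠────────────────────────────────────
    1  2┃> [+] workspace/                    
 7  8  9┃                                    
14 15 16┃                                    
21* 22 2┃                                    
28 29 30┃                                    
        ┃                                    
        ┃                                    
        ┗━━━━━━━━━━━━━━━━━━━━━━━━━━━━━━━━━━━━
━━━━━━━━━━━━━━━━━━━━━━━┛                     
                                             
                                             
                                             
                                             
                                             
                                             
                                             
                                             
                                             
                                             
                                             


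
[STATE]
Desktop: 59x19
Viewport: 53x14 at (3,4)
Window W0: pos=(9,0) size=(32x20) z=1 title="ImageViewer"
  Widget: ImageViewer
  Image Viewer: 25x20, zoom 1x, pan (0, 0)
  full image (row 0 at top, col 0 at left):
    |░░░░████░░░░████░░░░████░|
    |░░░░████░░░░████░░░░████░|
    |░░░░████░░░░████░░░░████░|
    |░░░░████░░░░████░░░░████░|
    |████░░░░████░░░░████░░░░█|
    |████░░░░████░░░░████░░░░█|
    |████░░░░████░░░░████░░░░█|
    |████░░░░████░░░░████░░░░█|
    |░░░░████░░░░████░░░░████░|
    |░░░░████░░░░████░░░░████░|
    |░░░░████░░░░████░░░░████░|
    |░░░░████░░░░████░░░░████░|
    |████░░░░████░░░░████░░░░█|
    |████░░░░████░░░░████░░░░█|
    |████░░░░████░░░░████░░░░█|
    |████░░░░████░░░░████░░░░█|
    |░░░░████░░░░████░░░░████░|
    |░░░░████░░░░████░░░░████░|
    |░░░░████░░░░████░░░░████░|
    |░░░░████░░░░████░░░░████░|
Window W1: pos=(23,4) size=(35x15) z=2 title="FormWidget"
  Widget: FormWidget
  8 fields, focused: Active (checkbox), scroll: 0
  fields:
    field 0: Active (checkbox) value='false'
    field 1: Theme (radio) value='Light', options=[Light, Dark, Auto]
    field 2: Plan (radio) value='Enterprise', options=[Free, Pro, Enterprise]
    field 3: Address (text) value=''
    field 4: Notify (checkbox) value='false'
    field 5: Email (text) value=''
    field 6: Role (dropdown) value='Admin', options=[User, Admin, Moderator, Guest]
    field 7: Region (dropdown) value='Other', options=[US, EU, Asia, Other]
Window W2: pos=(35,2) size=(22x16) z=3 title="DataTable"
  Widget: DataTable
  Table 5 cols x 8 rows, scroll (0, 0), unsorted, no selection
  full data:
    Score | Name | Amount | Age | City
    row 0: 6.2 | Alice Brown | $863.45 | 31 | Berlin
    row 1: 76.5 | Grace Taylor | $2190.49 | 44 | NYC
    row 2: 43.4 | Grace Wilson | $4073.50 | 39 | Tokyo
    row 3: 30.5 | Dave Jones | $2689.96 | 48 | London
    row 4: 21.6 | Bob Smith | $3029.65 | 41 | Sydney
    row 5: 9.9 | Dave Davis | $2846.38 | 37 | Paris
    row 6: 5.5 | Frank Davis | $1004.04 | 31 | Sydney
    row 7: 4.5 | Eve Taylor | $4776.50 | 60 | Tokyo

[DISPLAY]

      ┃░░░░████░░░░█┏━━━━━━━━━━━┠────────────────────
      ┃░░░░████░░░░█┃ FormWidget┃Score│Name        │A
      ┃░░░░████░░░░█┠───────────┃─────┼────────────┼─
      ┃████░░░░████░┃> Active:  ┃6.2  │Alice Brown │$
      ┃████░░░░████░┃  Theme:   ┃76.5 │Grace Taylor│$
      ┃████░░░░████░┃  Plan:    ┃43.4 │Grace Wilson│$
      ┃████░░░░████░┃  Address: ┃30.5 │Dave Jones  │$
      ┃░░░░████░░░░█┃  Notify:  ┃21.6 │Bob Smith   │$
      ┃░░░░████░░░░█┃  Email:   ┃9.9  │Dave Davis  │$
      ┃░░░░████░░░░█┃  Role:    ┃5.5  │Frank Davis │$
      ┃░░░░████░░░░█┃  Region:  ┃4.5  │Eve Taylor  │$
      ┃████░░░░████░┃           ┃                    
      ┃████░░░░████░┃           ┃                    
      ┃████░░░░████░┃           ┗━━━━━━━━━━━━━━━━━━━━


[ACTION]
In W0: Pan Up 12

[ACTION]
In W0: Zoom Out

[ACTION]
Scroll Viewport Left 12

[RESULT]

         ┃░░░░████░░░░█┏━━━━━━━━━━━┠─────────────────
         ┃░░░░████░░░░█┃ FormWidget┃Score│Name       
         ┃░░░░████░░░░█┠───────────┃─────┼───────────
         ┃████░░░░████░┃> Active:  ┃6.2  │Alice Brown
         ┃████░░░░████░┃  Theme:   ┃76.5 │Grace Taylo
         ┃████░░░░████░┃  Plan:    ┃43.4 │Grace Wilso
         ┃████░░░░████░┃  Address: ┃30.5 │Dave Jones 
         ┃░░░░████░░░░█┃  Notify:  ┃21.6 │Bob Smith  
         ┃░░░░████░░░░█┃  Email:   ┃9.9  │Dave Davis 
         ┃░░░░████░░░░█┃  Role:    ┃5.5  │Frank Davis
         ┃░░░░████░░░░█┃  Region:  ┃4.5  │Eve Taylor 
         ┃████░░░░████░┃           ┃                 
         ┃████░░░░████░┃           ┃                 
         ┃████░░░░████░┃           ┗━━━━━━━━━━━━━━━━━


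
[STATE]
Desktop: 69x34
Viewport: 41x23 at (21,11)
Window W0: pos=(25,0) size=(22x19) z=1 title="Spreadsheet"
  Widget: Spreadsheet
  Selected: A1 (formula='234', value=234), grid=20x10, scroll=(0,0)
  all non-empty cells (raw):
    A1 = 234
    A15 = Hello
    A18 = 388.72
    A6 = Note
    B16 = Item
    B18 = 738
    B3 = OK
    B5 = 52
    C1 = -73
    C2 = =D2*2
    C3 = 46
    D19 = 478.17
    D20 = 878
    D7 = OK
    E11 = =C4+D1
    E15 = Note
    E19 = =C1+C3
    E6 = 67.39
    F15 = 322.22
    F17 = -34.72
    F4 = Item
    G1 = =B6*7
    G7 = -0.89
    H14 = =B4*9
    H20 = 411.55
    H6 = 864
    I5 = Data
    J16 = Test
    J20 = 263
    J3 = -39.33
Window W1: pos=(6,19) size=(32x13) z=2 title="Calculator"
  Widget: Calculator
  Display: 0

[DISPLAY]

    ┃  6 Note           0┃               
    ┃  7        0       0┃               
    ┃  8        0       0┃               
    ┃  9        0       0┃               
    ┃ 10        0       0┃               
    ┃ 11        0       0┃               
    ┃ 12        0       0┃               
    ┗━━━━━━━━━━━━━━━━━━━━┛               
━━━━━━━━━━━━━━━━┓                        
                ┃                        
────────────────┨                        
               0┃                        
──┐             ┃                        
÷ │             ┃                        
──┤             ┃                        
× │             ┃                        
──┤             ┃                        
- │             ┃                        
──┤             ┃                        
+ │             ┃                        
━━━━━━━━━━━━━━━━┛                        
                                         
                                         


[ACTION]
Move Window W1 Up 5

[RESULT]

    ┃  6 Note           0┃               
    ┃  7        0       0┃               
    ┃  8        0       0┃               
━━━━━━━━━━━━━━━━┓       0┃               
                ┃       0┃               
────────────────┨       0┃               
               0┃       0┃               
──┐             ┃━━━━━━━━┛               
÷ │             ┃                        
──┤             ┃                        
× │             ┃                        
──┤             ┃                        
- │             ┃                        
──┤             ┃                        
+ │             ┃                        
━━━━━━━━━━━━━━━━┛                        
                                         
                                         
                                         
                                         
                                         
                                         
                                         


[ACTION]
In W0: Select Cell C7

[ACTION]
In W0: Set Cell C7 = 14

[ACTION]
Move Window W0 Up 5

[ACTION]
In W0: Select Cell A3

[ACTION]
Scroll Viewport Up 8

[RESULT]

    ┃A3:                 ┃               
    ┃       A       B    ┃               
    ┃--------------------┃               
    ┃  1      234       0┃               
    ┃  2        0       0┃               
    ┃  3      [0]OK      ┃               
    ┃  4        0       0┃               
    ┃  5        0      52┃               
    ┃  6 Note           0┃               
    ┃  7        0       0┃               
    ┃  8        0       0┃               
━━━━━━━━━━━━━━━━┓       0┃               
                ┃       0┃               
────────────────┨       0┃               
               0┃       0┃               
──┐             ┃━━━━━━━━┛               
÷ │             ┃                        
──┤             ┃                        
× │             ┃                        
──┤             ┃                        
- │             ┃                        
──┤             ┃                        
+ │             ┃                        


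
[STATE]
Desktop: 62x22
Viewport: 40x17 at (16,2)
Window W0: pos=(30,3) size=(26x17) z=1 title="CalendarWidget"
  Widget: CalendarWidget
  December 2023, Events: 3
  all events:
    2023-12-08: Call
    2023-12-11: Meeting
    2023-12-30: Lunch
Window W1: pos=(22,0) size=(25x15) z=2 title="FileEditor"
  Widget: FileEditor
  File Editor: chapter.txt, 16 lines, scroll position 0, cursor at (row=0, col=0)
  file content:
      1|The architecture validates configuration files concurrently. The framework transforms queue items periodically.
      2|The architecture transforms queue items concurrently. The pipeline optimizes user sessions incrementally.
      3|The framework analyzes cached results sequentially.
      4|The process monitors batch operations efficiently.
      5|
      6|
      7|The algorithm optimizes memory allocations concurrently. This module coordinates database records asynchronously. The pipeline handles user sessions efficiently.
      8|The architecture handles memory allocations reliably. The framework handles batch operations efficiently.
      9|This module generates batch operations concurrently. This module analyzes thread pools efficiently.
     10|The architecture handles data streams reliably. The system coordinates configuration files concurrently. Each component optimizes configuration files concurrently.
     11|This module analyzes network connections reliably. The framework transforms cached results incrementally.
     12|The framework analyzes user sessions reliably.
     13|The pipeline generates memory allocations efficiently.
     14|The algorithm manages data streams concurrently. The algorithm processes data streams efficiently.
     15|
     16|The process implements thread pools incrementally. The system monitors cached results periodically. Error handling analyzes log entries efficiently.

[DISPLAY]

      ┠───────────────────────┨         
      ┃█he architecture valid▲┃━━━━━━━━┓
      ┃The architecture trans█┃        ┃
      ┃The framework analyzes░┃────────┨
      ┃The process monitors b░┃23      ┃
      ┃                      ░┃a Su    ┃
      ┃                      ░┃2  3    ┃
      ┃The algorithm optimize░┃ 9 10   ┃
      ┃The architecture handl░┃16 17   ┃
      ┃This module generates ░┃3 24    ┃
      ┃The architecture handl░┃0* 31   ┃
      ┃This module analyzes n▼┃        ┃
      ┗━━━━━━━━━━━━━━━━━━━━━━━┛        ┃
              ┃                        ┃
              ┃                        ┃
              ┃                        ┃
              ┃                        ┃


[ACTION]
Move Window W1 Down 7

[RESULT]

                                        
              ┏━━━━━━━━━━━━━━━━━━━━━━━━┓
              ┃ CalendarWidget         ┃
              ┠────────────────────────┨
              ┃     December 2023      ┃
      ┏━━━━━━━━━━━━━━━━━━━━━━━┓a Su    ┃
      ┃ FileEditor            ┃2  3    ┃
      ┠───────────────────────┨ 9 10   ┃
      ┃█he architecture valid▲┃16 17   ┃
      ┃The architecture trans█┃3 24    ┃
      ┃The framework analyzes░┃0* 31   ┃
      ┃The process monitors b░┃        ┃
      ┃                      ░┃        ┃
      ┃                      ░┃        ┃
      ┃The algorithm optimize░┃        ┃
      ┃The architecture handl░┃        ┃
      ┃This module generates ░┃        ┃


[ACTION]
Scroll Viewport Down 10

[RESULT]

              ┠────────────────────────┨
              ┃     December 2023      ┃
      ┏━━━━━━━━━━━━━━━━━━━━━━━┓a Su    ┃
      ┃ FileEditor            ┃2  3    ┃
      ┠───────────────────────┨ 9 10   ┃
      ┃█he architecture valid▲┃16 17   ┃
      ┃The architecture trans█┃3 24    ┃
      ┃The framework analyzes░┃0* 31   ┃
      ┃The process monitors b░┃        ┃
      ┃                      ░┃        ┃
      ┃                      ░┃        ┃
      ┃The algorithm optimize░┃        ┃
      ┃The architecture handl░┃        ┃
      ┃This module generates ░┃        ┃
      ┃The architecture handl░┃━━━━━━━━┛
      ┃This module analyzes n▼┃         
      ┗━━━━━━━━━━━━━━━━━━━━━━━┛         


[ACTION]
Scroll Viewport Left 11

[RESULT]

                         ┠──────────────
                         ┃     December 
                 ┏━━━━━━━━━━━━━━━━━━━━━━
                 ┃ FileEditor           
                 ┠──────────────────────
                 ┃█he architecture valid
                 ┃The architecture trans
                 ┃The framework analyzes
                 ┃The process monitors b
                 ┃                      
                 ┃                      
                 ┃The algorithm optimize
                 ┃The architecture handl
                 ┃This module generates 
                 ┃The architecture handl
                 ┃This module analyzes n
                 ┗━━━━━━━━━━━━━━━━━━━━━━
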